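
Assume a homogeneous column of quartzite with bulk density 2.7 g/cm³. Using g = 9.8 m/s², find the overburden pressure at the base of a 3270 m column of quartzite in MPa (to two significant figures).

quartzite: 2700 kg/m³ × 9.8 m/s² × 3270 m = 8.652×10^7 Pa = 86.52 MPa

87 MPa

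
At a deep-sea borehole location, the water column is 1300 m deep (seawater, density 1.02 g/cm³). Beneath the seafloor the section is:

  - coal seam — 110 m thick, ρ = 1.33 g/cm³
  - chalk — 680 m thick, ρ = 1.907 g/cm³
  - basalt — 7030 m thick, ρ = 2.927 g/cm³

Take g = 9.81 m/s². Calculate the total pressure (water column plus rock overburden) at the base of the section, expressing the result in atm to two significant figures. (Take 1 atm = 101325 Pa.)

seawater: 1020 kg/m³ × 9.81 m/s² × 1300 m = 1.301×10^7 Pa = 128.4 atm
coal seam: 1330 kg/m³ × 9.81 m/s² × 110 m = 1.435×10^6 Pa = 14.16 atm
chalk: 1907 kg/m³ × 9.81 m/s² × 680 m = 1.272×10^7 Pa = 125.5 atm
basalt: 2927 kg/m³ × 9.81 m/s² × 7030 m = 2.019×10^8 Pa = 1992 atm
Total = 128.4 + 14.16 + 125.5 + 1992 = 2260.3 atm

2300 atm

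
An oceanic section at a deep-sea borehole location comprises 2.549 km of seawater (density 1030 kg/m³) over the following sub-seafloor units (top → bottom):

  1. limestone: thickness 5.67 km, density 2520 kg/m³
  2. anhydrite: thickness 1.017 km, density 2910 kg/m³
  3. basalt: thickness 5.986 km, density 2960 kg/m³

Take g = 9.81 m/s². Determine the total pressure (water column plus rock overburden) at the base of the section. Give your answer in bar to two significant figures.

seawater: 1030 kg/m³ × 9.81 m/s² × 2549 m = 2.576×10^7 Pa = 257.6 bar
limestone: 2520 kg/m³ × 9.81 m/s² × 5670 m = 1.402×10^8 Pa = 1402 bar
anhydrite: 2910 kg/m³ × 9.81 m/s² × 1017 m = 2.903×10^7 Pa = 290.3 bar
basalt: 2960 kg/m³ × 9.81 m/s² × 5986 m = 1.738×10^8 Pa = 1738 bar
Total = 257.6 + 1402 + 290.3 + 1738 = 3687.8 bar

3700 bar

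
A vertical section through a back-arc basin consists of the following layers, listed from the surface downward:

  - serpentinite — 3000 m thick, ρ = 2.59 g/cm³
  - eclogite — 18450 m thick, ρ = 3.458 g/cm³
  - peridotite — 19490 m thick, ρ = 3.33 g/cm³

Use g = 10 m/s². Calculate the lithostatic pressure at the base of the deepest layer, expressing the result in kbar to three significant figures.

13.6 kbar

serpentinite: 2590 kg/m³ × 10 m/s² × 3000 m = 7.770×10^7 Pa = 0.7770 kbar
eclogite: 3458 kg/m³ × 10 m/s² × 18450 m = 6.380×10^8 Pa = 6.380 kbar
peridotite: 3330 kg/m³ × 10 m/s² × 19490 m = 6.490×10^8 Pa = 6.490 kbar
Total = 0.7770 + 6.380 + 6.490 = 13.647 kbar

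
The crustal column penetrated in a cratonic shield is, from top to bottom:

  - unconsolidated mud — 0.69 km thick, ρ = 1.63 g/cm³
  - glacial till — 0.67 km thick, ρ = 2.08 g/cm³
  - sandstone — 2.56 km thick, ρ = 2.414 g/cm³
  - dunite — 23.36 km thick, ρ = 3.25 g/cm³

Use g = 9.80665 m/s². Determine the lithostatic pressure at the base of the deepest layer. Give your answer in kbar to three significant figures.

8.30 kbar

unconsolidated mud: 1630 kg/m³ × 9.80665 m/s² × 690 m = 1.103×10^7 Pa = 0.1103 kbar
glacial till: 2080 kg/m³ × 9.80665 m/s² × 670 m = 1.367×10^7 Pa = 0.1367 kbar
sandstone: 2414 kg/m³ × 9.80665 m/s² × 2560 m = 6.060×10^7 Pa = 0.6060 kbar
dunite: 3250 kg/m³ × 9.80665 m/s² × 23360 m = 7.445×10^8 Pa = 7.445 kbar
Total = 0.1103 + 0.1367 + 0.6060 + 7.445 = 8.2982 kbar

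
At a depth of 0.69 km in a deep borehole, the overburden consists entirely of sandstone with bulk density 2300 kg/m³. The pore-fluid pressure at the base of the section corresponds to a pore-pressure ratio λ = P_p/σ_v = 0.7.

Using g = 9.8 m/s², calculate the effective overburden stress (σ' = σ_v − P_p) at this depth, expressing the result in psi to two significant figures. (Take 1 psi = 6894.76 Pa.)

680 psi

Overburden (lithostatic) stress σ_v:
sandstone: 2300 kg/m³ × 9.8 m/s² × 690 m = 1.555×10^7 Pa = 15.55 MPa
Pore pressure P_p = λ·σ_v = 0.7 × 15.55 MPa = 10.89 MPa
Effective stress σ' = σ_v − P_p = 15.55 − 10.89 = 4.6658 MPa = 676.71 psi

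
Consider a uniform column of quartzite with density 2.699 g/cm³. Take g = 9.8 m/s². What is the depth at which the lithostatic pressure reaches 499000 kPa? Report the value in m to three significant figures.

h = P/(ρg) = 499000 kPa / (2699 kg/m³ × 9.8 m/s²) = 4.990×10^8 Pa / 26450 Pa/m = 18866 m

18900 m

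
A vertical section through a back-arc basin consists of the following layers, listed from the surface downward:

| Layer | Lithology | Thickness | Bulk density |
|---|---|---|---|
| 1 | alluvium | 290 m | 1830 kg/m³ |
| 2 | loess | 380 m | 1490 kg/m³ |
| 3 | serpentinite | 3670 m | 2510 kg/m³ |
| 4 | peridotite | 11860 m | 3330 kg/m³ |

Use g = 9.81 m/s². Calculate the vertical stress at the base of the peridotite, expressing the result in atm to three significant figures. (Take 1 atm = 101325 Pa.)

4820 atm

alluvium: 1830 kg/m³ × 9.81 m/s² × 290 m = 5.206×10^6 Pa = 51.38 atm
loess: 1490 kg/m³ × 9.81 m/s² × 380 m = 5.554×10^6 Pa = 54.82 atm
serpentinite: 2510 kg/m³ × 9.81 m/s² × 3670 m = 9.037×10^7 Pa = 891.9 atm
peridotite: 3330 kg/m³ × 9.81 m/s² × 11860 m = 3.874×10^8 Pa = 3824 atm
Total = 51.38 + 54.82 + 891.9 + 3824 = 4821.7 atm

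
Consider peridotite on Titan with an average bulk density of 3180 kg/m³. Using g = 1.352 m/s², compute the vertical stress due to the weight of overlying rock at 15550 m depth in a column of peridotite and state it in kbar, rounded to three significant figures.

0.669 kbar

peridotite: 3180 kg/m³ × 1.352 m/s² × 15550 m = 6.686×10^7 Pa = 0.6686 kbar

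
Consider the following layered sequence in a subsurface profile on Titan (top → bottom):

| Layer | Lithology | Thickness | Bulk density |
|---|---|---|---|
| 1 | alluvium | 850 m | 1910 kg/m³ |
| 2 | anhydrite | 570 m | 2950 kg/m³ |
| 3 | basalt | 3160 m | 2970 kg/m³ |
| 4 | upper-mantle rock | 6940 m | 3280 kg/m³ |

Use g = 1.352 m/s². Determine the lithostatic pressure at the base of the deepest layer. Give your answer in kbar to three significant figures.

alluvium: 1910 kg/m³ × 1.352 m/s² × 850 m = 2.195×10^6 Pa = 0.02195 kbar
anhydrite: 2950 kg/m³ × 1.352 m/s² × 570 m = 2.273×10^6 Pa = 0.02273 kbar
basalt: 2970 kg/m³ × 1.352 m/s² × 3160 m = 1.269×10^7 Pa = 0.1269 kbar
upper-mantle rock: 3280 kg/m³ × 1.352 m/s² × 6940 m = 3.078×10^7 Pa = 0.3078 kbar
Total = 0.02195 + 0.02273 + 0.1269 + 0.3078 = 0.47933 kbar

0.479 kbar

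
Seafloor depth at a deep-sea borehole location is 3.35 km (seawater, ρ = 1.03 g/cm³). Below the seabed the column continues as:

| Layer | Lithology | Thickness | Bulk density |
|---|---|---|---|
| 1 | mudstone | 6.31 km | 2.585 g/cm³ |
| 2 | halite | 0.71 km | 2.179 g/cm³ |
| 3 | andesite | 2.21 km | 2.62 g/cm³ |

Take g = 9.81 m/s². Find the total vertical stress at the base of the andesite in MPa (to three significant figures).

seawater: 1030 kg/m³ × 9.81 m/s² × 3350 m = 3.385×10^7 Pa = 33.85 MPa
mudstone: 2585 kg/m³ × 9.81 m/s² × 6310 m = 1.600×10^8 Pa = 160.0 MPa
halite: 2179 kg/m³ × 9.81 m/s² × 710 m = 1.518×10^7 Pa = 15.18 MPa
andesite: 2620 kg/m³ × 9.81 m/s² × 2210 m = 5.680×10^7 Pa = 56.80 MPa
Total = 33.85 + 160.0 + 15.18 + 56.80 = 265.84 MPa

266 MPa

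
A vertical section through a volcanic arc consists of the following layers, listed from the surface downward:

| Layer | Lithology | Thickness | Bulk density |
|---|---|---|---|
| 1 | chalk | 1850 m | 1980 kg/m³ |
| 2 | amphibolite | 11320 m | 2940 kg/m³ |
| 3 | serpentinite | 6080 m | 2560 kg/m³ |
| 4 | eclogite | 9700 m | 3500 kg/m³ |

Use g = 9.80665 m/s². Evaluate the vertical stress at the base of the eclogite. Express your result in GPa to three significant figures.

chalk: 1980 kg/m³ × 9.80665 m/s² × 1850 m = 3.592×10^7 Pa = 0.03592 GPa
amphibolite: 2940 kg/m³ × 9.80665 m/s² × 11320 m = 3.264×10^8 Pa = 0.3264 GPa
serpentinite: 2560 kg/m³ × 9.80665 m/s² × 6080 m = 1.526×10^8 Pa = 0.1526 GPa
eclogite: 3500 kg/m³ × 9.80665 m/s² × 9700 m = 3.329×10^8 Pa = 0.3329 GPa
Total = 0.03592 + 0.3264 + 0.1526 + 0.3329 = 0.84787 GPa

0.848 GPa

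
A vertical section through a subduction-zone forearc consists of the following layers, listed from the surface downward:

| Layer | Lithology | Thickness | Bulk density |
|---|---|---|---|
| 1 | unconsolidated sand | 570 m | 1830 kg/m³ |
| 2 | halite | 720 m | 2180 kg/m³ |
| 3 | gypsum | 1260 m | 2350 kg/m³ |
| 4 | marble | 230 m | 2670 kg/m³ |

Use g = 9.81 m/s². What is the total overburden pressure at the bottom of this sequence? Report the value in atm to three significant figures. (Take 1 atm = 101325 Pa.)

599 atm

unconsolidated sand: 1830 kg/m³ × 9.81 m/s² × 570 m = 1.023×10^7 Pa = 101.0 atm
halite: 2180 kg/m³ × 9.81 m/s² × 720 m = 1.540×10^7 Pa = 152.0 atm
gypsum: 2350 kg/m³ × 9.81 m/s² × 1260 m = 2.905×10^7 Pa = 286.7 atm
marble: 2670 kg/m³ × 9.81 m/s² × 230 m = 6.024×10^6 Pa = 59.46 atm
Total = 101.0 + 152.0 + 286.7 + 59.46 = 599.09 atm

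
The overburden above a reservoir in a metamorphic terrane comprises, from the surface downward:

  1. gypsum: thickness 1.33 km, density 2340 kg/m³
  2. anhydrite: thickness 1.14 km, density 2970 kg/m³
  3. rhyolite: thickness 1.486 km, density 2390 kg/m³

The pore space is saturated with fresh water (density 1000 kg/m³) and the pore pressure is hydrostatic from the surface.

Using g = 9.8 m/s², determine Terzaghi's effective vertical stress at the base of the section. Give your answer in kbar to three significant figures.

Overburden (lithostatic) stress σ_v:
gypsum: 2340 kg/m³ × 9.8 m/s² × 1330 m = 3.050×10^7 Pa = 30.50 MPa
anhydrite: 2970 kg/m³ × 9.8 m/s² × 1140 m = 3.318×10^7 Pa = 33.18 MPa
rhyolite: 2390 kg/m³ × 9.8 m/s² × 1486 m = 3.481×10^7 Pa = 34.81 MPa
Total = 30.50 + 33.18 + 34.81 = 98.485 MPa
Pore pressure P_p = 1000 kg/m³ × 9.8 m/s² × 3956 m = 3.877×10^7 Pa = 38.77 MPa
Effective stress σ' = σ_v − P_p = 98.49 − 38.77 = 59.717 MPa = 0.59717 kbar

0.597 kbar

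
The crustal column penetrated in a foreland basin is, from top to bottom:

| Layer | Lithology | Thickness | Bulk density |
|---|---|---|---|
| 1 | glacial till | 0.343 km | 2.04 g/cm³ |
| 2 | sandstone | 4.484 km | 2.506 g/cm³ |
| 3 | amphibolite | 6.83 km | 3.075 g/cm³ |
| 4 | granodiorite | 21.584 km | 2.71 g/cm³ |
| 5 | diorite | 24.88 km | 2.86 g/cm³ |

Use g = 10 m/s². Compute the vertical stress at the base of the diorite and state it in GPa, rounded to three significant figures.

1.63 GPa

glacial till: 2040 kg/m³ × 10 m/s² × 343 m = 6.997×10^6 Pa = 6.997×10^-3 GPa
sandstone: 2506 kg/m³ × 10 m/s² × 4484 m = 1.124×10^8 Pa = 0.1124 GPa
amphibolite: 3075 kg/m³ × 10 m/s² × 6830 m = 2.100×10^8 Pa = 0.2100 GPa
granodiorite: 2710 kg/m³ × 10 m/s² × 21584 m = 5.849×10^8 Pa = 0.5849 GPa
diorite: 2860 kg/m³ × 10 m/s² × 24880 m = 7.116×10^8 Pa = 0.7116 GPa
Total = 6.997×10^-3 + 0.1124 + 0.2100 + 0.5849 + 0.7116 = 1.6259 GPa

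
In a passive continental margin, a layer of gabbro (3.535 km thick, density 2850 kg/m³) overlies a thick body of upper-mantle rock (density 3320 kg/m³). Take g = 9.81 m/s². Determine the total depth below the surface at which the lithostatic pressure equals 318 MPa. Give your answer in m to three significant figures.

10300 m

Pressure at base of upper layers: 2850×9.81×3535 = 9.883×10^7 Pa = 98.83 MPa
Remaining pressure to be supplied by upper-mantle rock: 3.180×10^8 − 9.883×10^7 = 2.192×10^8 Pa
Additional depth in upper-mantle rock = 2.192×10^8 Pa / (3320 kg/m³ × 9.81 m/s²) = 6729.3 m
Total depth = 3535 m + 6729.3 m = 10264 m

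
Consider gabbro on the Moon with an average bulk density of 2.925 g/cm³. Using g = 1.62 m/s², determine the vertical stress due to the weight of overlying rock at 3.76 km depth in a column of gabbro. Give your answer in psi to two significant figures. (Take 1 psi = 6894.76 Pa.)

2600 psi

gabbro: 2925 kg/m³ × 1.62 m/s² × 3760 m = 1.782×10^7 Pa = 2584 psi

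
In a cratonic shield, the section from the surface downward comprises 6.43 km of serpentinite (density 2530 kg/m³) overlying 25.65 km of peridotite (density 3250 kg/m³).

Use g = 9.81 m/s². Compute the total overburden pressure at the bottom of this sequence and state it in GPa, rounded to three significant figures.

serpentinite: 2530 kg/m³ × 9.81 m/s² × 6430 m = 1.596×10^8 Pa = 0.1596 GPa
peridotite: 3250 kg/m³ × 9.81 m/s² × 25650 m = 8.178×10^8 Pa = 0.8178 GPa
Total = 0.1596 + 0.8178 = 0.97737 GPa

0.977 GPa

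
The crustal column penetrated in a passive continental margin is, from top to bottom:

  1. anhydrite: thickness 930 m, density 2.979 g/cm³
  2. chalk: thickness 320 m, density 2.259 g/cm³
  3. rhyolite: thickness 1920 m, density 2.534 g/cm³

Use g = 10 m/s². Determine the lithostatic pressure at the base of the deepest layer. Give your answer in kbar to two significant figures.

0.84 kbar

anhydrite: 2979 kg/m³ × 10 m/s² × 930 m = 2.770×10^7 Pa = 0.2770 kbar
chalk: 2259 kg/m³ × 10 m/s² × 320 m = 7.229×10^6 Pa = 0.07229 kbar
rhyolite: 2534 kg/m³ × 10 m/s² × 1920 m = 4.865×10^7 Pa = 0.4865 kbar
Total = 0.2770 + 0.07229 + 0.4865 = 0.83586 kbar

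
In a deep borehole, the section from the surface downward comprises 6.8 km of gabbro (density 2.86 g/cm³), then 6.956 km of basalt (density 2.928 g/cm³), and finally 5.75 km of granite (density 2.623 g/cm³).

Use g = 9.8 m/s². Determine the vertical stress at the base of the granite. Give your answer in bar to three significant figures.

5380 bar

gabbro: 2860 kg/m³ × 9.8 m/s² × 6800 m = 1.906×10^8 Pa = 1906 bar
basalt: 2928 kg/m³ × 9.8 m/s² × 6956 m = 1.996×10^8 Pa = 1996 bar
granite: 2623 kg/m³ × 9.8 m/s² × 5750 m = 1.478×10^8 Pa = 1478 bar
Total = 1906 + 1996 + 1478 = 5379.9 bar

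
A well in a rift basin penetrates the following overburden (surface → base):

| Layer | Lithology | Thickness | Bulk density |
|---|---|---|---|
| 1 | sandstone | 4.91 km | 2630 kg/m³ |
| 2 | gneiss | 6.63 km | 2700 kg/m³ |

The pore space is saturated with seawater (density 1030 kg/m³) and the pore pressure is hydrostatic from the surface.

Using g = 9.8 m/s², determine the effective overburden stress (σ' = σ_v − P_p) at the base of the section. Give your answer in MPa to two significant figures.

Overburden (lithostatic) stress σ_v:
sandstone: 2630 kg/m³ × 9.8 m/s² × 4910 m = 1.266×10^8 Pa = 126.6 MPa
gneiss: 2700 kg/m³ × 9.8 m/s² × 6630 m = 1.754×10^8 Pa = 175.4 MPa
Total = 126.6 + 175.4 = 301.98 MPa
Pore pressure P_p = 1030 kg/m³ × 9.8 m/s² × 11540 m = 1.165×10^8 Pa = 116.5 MPa
Effective stress σ' = σ_v − P_p = 302.0 − 116.5 = 185.50 MPa

190 MPa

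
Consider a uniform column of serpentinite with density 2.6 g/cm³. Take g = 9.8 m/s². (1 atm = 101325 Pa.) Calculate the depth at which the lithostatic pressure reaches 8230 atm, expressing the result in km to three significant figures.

32.7 km

h = P/(ρg) = 8230 atm / (2600 kg/m³ × 9.8 m/s²) = 8.339×10^8 Pa / 25480 Pa/m = 32728 m
= 32.728 km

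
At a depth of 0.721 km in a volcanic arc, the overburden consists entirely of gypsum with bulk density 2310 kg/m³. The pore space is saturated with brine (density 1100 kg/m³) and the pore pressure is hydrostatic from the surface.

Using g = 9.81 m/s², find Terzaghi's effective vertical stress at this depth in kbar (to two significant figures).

0.086 kbar

Overburden (lithostatic) stress σ_v:
gypsum: 2310 kg/m³ × 9.81 m/s² × 721 m = 1.634×10^7 Pa = 16.34 MPa
Pore pressure P_p = 1100 kg/m³ × 9.81 m/s² × 721 m = 7.780×10^6 Pa = 7.780 MPa
Effective stress σ' = σ_v − P_p = 16.34 − 7.780 = 8.5583 MPa = 0.085583 kbar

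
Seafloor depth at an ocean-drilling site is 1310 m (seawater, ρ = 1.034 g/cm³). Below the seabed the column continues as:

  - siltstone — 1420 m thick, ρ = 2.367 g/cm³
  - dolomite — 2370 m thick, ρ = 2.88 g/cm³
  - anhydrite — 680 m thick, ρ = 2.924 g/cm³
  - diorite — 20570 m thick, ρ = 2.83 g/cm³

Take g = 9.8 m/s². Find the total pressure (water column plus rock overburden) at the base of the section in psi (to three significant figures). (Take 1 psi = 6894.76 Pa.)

102000 psi

seawater: 1034 kg/m³ × 9.8 m/s² × 1310 m = 1.327×10^7 Pa = 1925 psi
siltstone: 2367 kg/m³ × 9.8 m/s² × 1420 m = 3.294×10^7 Pa = 4777 psi
dolomite: 2880 kg/m³ × 9.8 m/s² × 2370 m = 6.689×10^7 Pa = 9702 psi
anhydrite: 2924 kg/m³ × 9.8 m/s² × 680 m = 1.949×10^7 Pa = 2826 psi
diorite: 2830 kg/m³ × 9.8 m/s² × 20570 m = 5.705×10^8 Pa = 82742 psi
Total = 1925 + 4777 + 9702 + 2826 + 82742 = 1.0197×10^5 psi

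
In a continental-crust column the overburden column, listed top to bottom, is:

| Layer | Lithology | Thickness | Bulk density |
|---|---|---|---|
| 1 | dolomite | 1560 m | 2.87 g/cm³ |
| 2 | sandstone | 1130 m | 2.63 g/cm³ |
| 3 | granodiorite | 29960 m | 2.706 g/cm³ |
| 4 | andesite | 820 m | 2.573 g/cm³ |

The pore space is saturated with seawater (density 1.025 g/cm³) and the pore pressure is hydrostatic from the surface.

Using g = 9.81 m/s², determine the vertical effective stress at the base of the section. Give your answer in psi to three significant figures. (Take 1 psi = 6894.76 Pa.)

80100 psi

Overburden (lithostatic) stress σ_v:
dolomite: 2870 kg/m³ × 9.81 m/s² × 1560 m = 4.392×10^7 Pa = 43.92 MPa
sandstone: 2630 kg/m³ × 9.81 m/s² × 1130 m = 2.915×10^7 Pa = 29.15 MPa
granodiorite: 2706 kg/m³ × 9.81 m/s² × 29960 m = 7.953×10^8 Pa = 795.3 MPa
andesite: 2573 kg/m³ × 9.81 m/s² × 820 m = 2.070×10^7 Pa = 20.70 MPa
Total = 43.92 + 29.15 + 795.3 + 20.70 = 889.09 MPa
Pore pressure P_p = 1025 kg/m³ × 9.81 m/s² × 33470 m = 3.365×10^8 Pa = 336.5 MPa
Effective stress σ' = σ_v − P_p = 889.1 − 336.5 = 552.54 MPa = 80139 psi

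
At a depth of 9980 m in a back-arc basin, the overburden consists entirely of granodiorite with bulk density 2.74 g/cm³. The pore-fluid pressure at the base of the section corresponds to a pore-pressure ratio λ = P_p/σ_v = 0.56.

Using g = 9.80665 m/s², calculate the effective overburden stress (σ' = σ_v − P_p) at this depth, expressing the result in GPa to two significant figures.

Overburden (lithostatic) stress σ_v:
granodiorite: 2740 kg/m³ × 9.80665 m/s² × 9980 m = 2.682×10^8 Pa = 268.2 MPa
Pore pressure P_p = λ·σ_v = 0.56 × 268.2 MPa = 150.2 MPa
Effective stress σ' = σ_v − P_p = 268.2 − 150.2 = 117.99 MPa = 0.11799 GPa

0.12 GPa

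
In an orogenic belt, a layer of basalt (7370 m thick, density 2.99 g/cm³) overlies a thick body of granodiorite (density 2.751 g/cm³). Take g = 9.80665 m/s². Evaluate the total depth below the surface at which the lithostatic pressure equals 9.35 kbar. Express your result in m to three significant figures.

34000 m

Pressure at base of upper layers: 2990×9.80665×7370 = 2.161×10^8 Pa = 2.161 kbar
Remaining pressure to be supplied by granodiorite: 9.350×10^8 − 2.161×10^8 = 7.189×10^8 Pa
Additional depth in granodiorite = 7.189×10^8 Pa / (2751 kg/m³ × 9.80665 m/s²) = 26647 m
Total depth = 7370 m + 26647 m = 34017 m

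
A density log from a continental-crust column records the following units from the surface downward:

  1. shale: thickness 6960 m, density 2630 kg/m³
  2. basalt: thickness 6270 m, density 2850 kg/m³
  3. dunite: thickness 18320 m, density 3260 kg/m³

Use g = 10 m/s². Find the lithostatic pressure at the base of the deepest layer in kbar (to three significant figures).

shale: 2630 kg/m³ × 10 m/s² × 6960 m = 1.830×10^8 Pa = 1.830 kbar
basalt: 2850 kg/m³ × 10 m/s² × 6270 m = 1.787×10^8 Pa = 1.787 kbar
dunite: 3260 kg/m³ × 10 m/s² × 18320 m = 5.972×10^8 Pa = 5.972 kbar
Total = 1.830 + 1.787 + 5.972 = 9.5898 kbar

9.59 kbar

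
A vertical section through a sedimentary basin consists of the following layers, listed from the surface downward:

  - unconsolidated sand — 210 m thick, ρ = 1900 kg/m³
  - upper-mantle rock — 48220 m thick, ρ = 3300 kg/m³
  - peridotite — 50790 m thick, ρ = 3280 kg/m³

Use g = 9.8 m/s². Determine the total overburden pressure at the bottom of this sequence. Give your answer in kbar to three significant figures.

unconsolidated sand: 1900 kg/m³ × 9.8 m/s² × 210 m = 3.910×10^6 Pa = 0.03910 kbar
upper-mantle rock: 3300 kg/m³ × 9.8 m/s² × 48220 m = 1.559×10^9 Pa = 15.59 kbar
peridotite: 3280 kg/m³ × 9.8 m/s² × 50790 m = 1.633×10^9 Pa = 16.33 kbar
Total = 0.03910 + 15.59 + 16.33 = 31.959 kbar

32.0 kbar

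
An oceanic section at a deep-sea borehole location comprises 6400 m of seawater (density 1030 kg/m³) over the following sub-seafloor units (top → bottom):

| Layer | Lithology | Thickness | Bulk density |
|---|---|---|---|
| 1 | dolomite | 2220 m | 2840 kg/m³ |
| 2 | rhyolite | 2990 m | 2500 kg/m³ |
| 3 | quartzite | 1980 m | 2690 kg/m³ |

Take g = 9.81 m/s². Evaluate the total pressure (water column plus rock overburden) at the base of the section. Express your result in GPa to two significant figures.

seawater: 1030 kg/m³ × 9.81 m/s² × 6400 m = 6.467×10^7 Pa = 0.06467 GPa
dolomite: 2840 kg/m³ × 9.81 m/s² × 2220 m = 6.185×10^7 Pa = 0.06185 GPa
rhyolite: 2500 kg/m³ × 9.81 m/s² × 2990 m = 7.333×10^7 Pa = 0.07333 GPa
quartzite: 2690 kg/m³ × 9.81 m/s² × 1980 m = 5.225×10^7 Pa = 0.05225 GPa
Total = 0.06467 + 0.06185 + 0.07333 + 0.05225 = 0.25210 GPa

0.25 GPa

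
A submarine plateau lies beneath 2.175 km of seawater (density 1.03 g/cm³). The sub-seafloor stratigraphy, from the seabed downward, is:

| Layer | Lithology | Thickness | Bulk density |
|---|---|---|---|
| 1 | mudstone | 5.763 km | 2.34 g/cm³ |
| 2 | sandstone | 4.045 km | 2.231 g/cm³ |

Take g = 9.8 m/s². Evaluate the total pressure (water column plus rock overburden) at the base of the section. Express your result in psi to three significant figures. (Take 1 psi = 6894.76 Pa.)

35200 psi

seawater: 1030 kg/m³ × 9.8 m/s² × 2175 m = 2.195×10^7 Pa = 3184 psi
mudstone: 2340 kg/m³ × 9.8 m/s² × 5763 m = 1.322×10^8 Pa = 19168 psi
sandstone: 2231 kg/m³ × 9.8 m/s² × 4045 m = 8.844×10^7 Pa = 12827 psi
Total = 3184 + 19168 + 12827 = 35179 psi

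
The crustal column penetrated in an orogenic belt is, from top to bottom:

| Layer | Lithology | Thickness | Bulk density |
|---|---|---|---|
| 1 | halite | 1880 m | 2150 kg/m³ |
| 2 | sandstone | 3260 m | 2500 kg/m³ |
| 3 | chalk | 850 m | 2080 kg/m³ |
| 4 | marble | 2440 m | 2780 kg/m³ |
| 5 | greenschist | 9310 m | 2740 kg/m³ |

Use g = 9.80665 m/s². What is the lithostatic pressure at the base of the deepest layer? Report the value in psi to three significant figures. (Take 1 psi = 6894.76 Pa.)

65800 psi

halite: 2150 kg/m³ × 9.80665 m/s² × 1880 m = 3.964×10^7 Pa = 5749 psi
sandstone: 2500 kg/m³ × 9.80665 m/s² × 3260 m = 7.992×10^7 Pa = 11592 psi
chalk: 2080 kg/m³ × 9.80665 m/s² × 850 m = 1.734×10^7 Pa = 2515 psi
marble: 2780 kg/m³ × 9.80665 m/s² × 2440 m = 6.652×10^7 Pa = 9648 psi
greenschist: 2740 kg/m³ × 9.80665 m/s² × 9310 m = 2.502×10^8 Pa = 36283 psi
Total = 5749 + 11592 + 2515 + 9648 + 36283 = 65787 psi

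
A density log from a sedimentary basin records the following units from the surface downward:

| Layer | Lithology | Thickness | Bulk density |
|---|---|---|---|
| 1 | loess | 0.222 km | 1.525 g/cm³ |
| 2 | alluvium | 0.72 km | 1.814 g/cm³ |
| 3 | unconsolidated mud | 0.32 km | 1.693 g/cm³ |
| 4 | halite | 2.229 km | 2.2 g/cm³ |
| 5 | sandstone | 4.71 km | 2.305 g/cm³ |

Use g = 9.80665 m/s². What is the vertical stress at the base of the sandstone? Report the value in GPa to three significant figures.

0.176 GPa

loess: 1525 kg/m³ × 9.80665 m/s² × 222 m = 3.320×10^6 Pa = 3.320×10^-3 GPa
alluvium: 1814 kg/m³ × 9.80665 m/s² × 720 m = 1.281×10^7 Pa = 0.01281 GPa
unconsolidated mud: 1693 kg/m³ × 9.80665 m/s² × 320 m = 5.313×10^6 Pa = 5.313×10^-3 GPa
halite: 2200 kg/m³ × 9.80665 m/s² × 2229 m = 4.809×10^7 Pa = 0.04809 GPa
sandstone: 2305 kg/m³ × 9.80665 m/s² × 4710 m = 1.065×10^8 Pa = 0.1065 GPa
Total = 3.320×10^-3 + 0.01281 + 5.313×10^-3 + 0.04809 + 0.1065 = 0.17600 GPa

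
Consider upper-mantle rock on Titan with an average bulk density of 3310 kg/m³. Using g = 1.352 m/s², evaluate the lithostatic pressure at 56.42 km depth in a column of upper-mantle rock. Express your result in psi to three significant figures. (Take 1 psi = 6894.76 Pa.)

36600 psi

upper-mantle rock: 3310 kg/m³ × 1.352 m/s² × 56420 m = 2.525×10^8 Pa = 36620 psi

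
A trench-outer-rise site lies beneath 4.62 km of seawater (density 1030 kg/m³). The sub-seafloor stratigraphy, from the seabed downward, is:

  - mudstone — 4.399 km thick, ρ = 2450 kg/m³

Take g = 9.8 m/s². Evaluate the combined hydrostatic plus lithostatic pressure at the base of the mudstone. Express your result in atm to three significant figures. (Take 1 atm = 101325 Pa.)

1500 atm

seawater: 1030 kg/m³ × 9.8 m/s² × 4620 m = 4.663×10^7 Pa = 460.2 atm
mudstone: 2450 kg/m³ × 9.8 m/s² × 4399 m = 1.056×10^8 Pa = 1042 atm
Total = 460.2 + 1042 = 1502.6 atm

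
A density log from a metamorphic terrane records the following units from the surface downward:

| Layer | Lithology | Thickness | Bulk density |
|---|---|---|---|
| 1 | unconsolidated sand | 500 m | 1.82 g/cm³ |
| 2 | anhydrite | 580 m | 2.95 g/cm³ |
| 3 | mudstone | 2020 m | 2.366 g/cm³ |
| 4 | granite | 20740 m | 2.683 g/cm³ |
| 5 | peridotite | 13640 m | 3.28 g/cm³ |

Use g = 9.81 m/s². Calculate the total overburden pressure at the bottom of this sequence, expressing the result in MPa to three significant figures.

unconsolidated sand: 1820 kg/m³ × 9.81 m/s² × 500 m = 8.927×10^6 Pa = 8.927 MPa
anhydrite: 2950 kg/m³ × 9.81 m/s² × 580 m = 1.678×10^7 Pa = 16.78 MPa
mudstone: 2366 kg/m³ × 9.81 m/s² × 2020 m = 4.689×10^7 Pa = 46.89 MPa
granite: 2683 kg/m³ × 9.81 m/s² × 20740 m = 5.459×10^8 Pa = 545.9 MPa
peridotite: 3280 kg/m³ × 9.81 m/s² × 13640 m = 4.389×10^8 Pa = 438.9 MPa
Total = 8.927 + 16.78 + 46.89 + 545.9 + 438.9 = 1057.4 MPa

1060 MPa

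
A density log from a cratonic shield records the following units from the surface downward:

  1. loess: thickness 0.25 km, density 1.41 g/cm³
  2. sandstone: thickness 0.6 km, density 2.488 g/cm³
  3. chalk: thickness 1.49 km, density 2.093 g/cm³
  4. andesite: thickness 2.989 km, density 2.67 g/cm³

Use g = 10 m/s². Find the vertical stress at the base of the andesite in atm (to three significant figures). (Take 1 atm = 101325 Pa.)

1280 atm

loess: 1410 kg/m³ × 10 m/s² × 250 m = 3.525×10^6 Pa = 34.79 atm
sandstone: 2488 kg/m³ × 10 m/s² × 600 m = 1.493×10^7 Pa = 147.3 atm
chalk: 2093 kg/m³ × 10 m/s² × 1490 m = 3.119×10^7 Pa = 307.8 atm
andesite: 2670 kg/m³ × 10 m/s² × 2989 m = 7.981×10^7 Pa = 787.6 atm
Total = 34.79 + 147.3 + 307.8 + 787.6 = 1277.5 atm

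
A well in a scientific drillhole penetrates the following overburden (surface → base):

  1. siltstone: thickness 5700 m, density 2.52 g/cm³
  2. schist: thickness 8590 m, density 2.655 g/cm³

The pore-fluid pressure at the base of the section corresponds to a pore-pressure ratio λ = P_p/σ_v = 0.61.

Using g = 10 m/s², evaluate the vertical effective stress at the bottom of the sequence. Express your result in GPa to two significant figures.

Overburden (lithostatic) stress σ_v:
siltstone: 2520 kg/m³ × 10 m/s² × 5700 m = 1.436×10^8 Pa = 143.6 MPa
schist: 2655 kg/m³ × 10 m/s² × 8590 m = 2.281×10^8 Pa = 228.1 MPa
Total = 143.6 + 228.1 = 371.70 MPa
Pore pressure P_p = λ·σ_v = 0.61 × 371.7 MPa = 226.7 MPa
Effective stress σ' = σ_v − P_p = 371.7 − 226.7 = 144.96 MPa = 0.14496 GPa

0.14 GPa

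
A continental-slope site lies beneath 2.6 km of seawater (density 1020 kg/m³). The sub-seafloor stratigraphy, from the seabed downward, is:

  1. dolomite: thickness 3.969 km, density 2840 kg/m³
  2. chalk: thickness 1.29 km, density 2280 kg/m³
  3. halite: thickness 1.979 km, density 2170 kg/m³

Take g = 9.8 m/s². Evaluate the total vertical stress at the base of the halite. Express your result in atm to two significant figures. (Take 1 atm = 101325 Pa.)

seawater: 1020 kg/m³ × 9.8 m/s² × 2600 m = 2.599×10^7 Pa = 256.5 atm
dolomite: 2840 kg/m³ × 9.8 m/s² × 3969 m = 1.105×10^8 Pa = 1090 atm
chalk: 2280 kg/m³ × 9.8 m/s² × 1290 m = 2.882×10^7 Pa = 284.5 atm
halite: 2170 kg/m³ × 9.8 m/s² × 1979 m = 4.209×10^7 Pa = 415.4 atm
Total = 256.5 + 1090 + 284.5 + 415.4 = 2046.5 atm

2000 atm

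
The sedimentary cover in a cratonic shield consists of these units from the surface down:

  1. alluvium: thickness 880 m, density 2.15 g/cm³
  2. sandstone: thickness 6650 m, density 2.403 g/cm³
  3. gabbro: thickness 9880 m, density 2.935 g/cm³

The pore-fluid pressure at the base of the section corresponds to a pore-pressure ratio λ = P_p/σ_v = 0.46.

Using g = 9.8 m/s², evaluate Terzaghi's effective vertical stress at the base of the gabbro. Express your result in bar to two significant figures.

Overburden (lithostatic) stress σ_v:
alluvium: 2150 kg/m³ × 9.8 m/s² × 880 m = 1.854×10^7 Pa = 18.54 MPa
sandstone: 2403 kg/m³ × 9.8 m/s² × 6650 m = 1.566×10^8 Pa = 156.6 MPa
gabbro: 2935 kg/m³ × 9.8 m/s² × 9880 m = 2.842×10^8 Pa = 284.2 MPa
Total = 18.54 + 156.6 + 284.2 = 459.32 MPa
Pore pressure P_p = λ·σ_v = 0.46 × 459.3 MPa = 211.3 MPa
Effective stress σ' = σ_v − P_p = 459.3 − 211.3 = 248.03 MPa = 2480.3 bar

2500 bar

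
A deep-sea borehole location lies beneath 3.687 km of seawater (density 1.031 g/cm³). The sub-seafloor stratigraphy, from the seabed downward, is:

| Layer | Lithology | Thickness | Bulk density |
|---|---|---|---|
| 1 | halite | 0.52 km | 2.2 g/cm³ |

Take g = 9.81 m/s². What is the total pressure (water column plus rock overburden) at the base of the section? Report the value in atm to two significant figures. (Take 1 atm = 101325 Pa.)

480 atm

seawater: 1031 kg/m³ × 9.81 m/s² × 3687 m = 3.729×10^7 Pa = 368.0 atm
halite: 2200 kg/m³ × 9.81 m/s² × 520 m = 1.122×10^7 Pa = 110.8 atm
Total = 368.0 + 110.8 = 478.79 atm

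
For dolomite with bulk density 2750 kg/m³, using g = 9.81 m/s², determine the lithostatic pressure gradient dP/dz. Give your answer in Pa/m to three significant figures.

dP/dz = ρg = 2750 kg/m³ × 9.81 m/s² = 26978 Pa/m

27000 Pa/m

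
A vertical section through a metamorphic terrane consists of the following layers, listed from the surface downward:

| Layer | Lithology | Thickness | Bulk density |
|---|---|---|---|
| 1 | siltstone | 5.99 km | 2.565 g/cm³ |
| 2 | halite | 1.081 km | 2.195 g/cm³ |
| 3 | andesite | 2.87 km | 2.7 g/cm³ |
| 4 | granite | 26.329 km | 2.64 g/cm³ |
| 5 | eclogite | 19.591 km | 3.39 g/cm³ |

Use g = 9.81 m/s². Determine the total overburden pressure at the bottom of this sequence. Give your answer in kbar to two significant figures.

16 kbar

siltstone: 2565 kg/m³ × 9.81 m/s² × 5990 m = 1.507×10^8 Pa = 1.507 kbar
halite: 2195 kg/m³ × 9.81 m/s² × 1081 m = 2.328×10^7 Pa = 0.2328 kbar
andesite: 2700 kg/m³ × 9.81 m/s² × 2870 m = 7.602×10^7 Pa = 0.7602 kbar
granite: 2640 kg/m³ × 9.81 m/s² × 26329 m = 6.819×10^8 Pa = 6.819 kbar
eclogite: 3390 kg/m³ × 9.81 m/s² × 19591 m = 6.515×10^8 Pa = 6.515 kbar
Total = 1.507 + 0.2328 + 0.7602 + 6.819 + 6.515 = 15.834 kbar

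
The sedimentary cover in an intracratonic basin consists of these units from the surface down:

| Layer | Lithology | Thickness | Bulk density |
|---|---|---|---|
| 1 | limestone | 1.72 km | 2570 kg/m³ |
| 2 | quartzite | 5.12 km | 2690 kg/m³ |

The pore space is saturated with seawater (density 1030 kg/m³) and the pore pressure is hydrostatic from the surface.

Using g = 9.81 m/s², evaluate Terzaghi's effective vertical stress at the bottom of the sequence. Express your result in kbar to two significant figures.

Overburden (lithostatic) stress σ_v:
limestone: 2570 kg/m³ × 9.81 m/s² × 1720 m = 4.336×10^7 Pa = 43.36 MPa
quartzite: 2690 kg/m³ × 9.81 m/s² × 5120 m = 1.351×10^8 Pa = 135.1 MPa
Total = 43.36 + 135.1 = 178.48 MPa
Pore pressure P_p = 1030 kg/m³ × 9.81 m/s² × 6840 m = 6.911×10^7 Pa = 69.11 MPa
Effective stress σ' = σ_v − P_p = 178.5 − 69.11 = 109.36 MPa = 1.0936 kbar

1.1 kbar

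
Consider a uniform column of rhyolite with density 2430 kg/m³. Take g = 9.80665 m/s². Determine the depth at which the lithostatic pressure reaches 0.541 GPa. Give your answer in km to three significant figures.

h = P/(ρg) = 0.541 GPa / (2430 kg/m³ × 9.80665 m/s²) = 5.410×10^8 Pa / 23830 Pa/m = 22702 m
= 22.702 km

22.7 km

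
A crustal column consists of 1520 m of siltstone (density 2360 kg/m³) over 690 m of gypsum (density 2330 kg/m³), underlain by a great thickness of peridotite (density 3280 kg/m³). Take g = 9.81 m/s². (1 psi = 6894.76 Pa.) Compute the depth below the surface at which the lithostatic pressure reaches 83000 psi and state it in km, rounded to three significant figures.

18.4 km

Pressure at base of upper layers: 2360×9.81×1520 + 2330×9.81×690 = 5.096×10^7 Pa = 7391 psi
Remaining pressure to be supplied by peridotite: 5.723×10^8 − 5.096×10^7 = 5.213×10^8 Pa
Additional depth in peridotite = 5.213×10^8 Pa / (3280 kg/m³ × 9.81 m/s²) = 16201 m
Total depth = 2210 m + 16201 m = 18411 m
= 18.411 km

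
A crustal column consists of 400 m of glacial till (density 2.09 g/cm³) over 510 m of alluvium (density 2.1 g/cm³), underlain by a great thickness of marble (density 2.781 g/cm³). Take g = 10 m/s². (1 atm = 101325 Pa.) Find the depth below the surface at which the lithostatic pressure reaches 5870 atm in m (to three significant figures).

21600 m

Pressure at base of upper layers: 2090×10×400 + 2100×10×510 = 1.907×10^7 Pa = 188.2 atm
Remaining pressure to be supplied by marble: 5.948×10^8 − 1.907×10^7 = 5.757×10^8 Pa
Additional depth in marble = 5.757×10^8 Pa / (2781 kg/m³ × 10 m/s²) = 20701 m
Total depth = 910 m + 20701 m = 21611 m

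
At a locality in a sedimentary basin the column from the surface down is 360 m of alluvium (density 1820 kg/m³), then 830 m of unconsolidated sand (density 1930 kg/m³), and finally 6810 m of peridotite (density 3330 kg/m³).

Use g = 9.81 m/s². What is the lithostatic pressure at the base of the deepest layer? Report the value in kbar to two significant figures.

2.4 kbar

alluvium: 1820 kg/m³ × 9.81 m/s² × 360 m = 6.428×10^6 Pa = 0.06428 kbar
unconsolidated sand: 1930 kg/m³ × 9.81 m/s² × 830 m = 1.571×10^7 Pa = 0.1571 kbar
peridotite: 3330 kg/m³ × 9.81 m/s² × 6810 m = 2.225×10^8 Pa = 2.225 kbar
Total = 0.06428 + 0.1571 + 2.225 = 2.4461 kbar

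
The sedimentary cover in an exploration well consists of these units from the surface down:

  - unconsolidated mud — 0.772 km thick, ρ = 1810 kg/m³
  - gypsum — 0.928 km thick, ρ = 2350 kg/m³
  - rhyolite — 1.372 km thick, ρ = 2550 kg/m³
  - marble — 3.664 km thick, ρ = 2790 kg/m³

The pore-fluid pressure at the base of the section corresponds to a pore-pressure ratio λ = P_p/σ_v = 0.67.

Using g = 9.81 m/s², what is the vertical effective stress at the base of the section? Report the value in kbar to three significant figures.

0.560 kbar

Overburden (lithostatic) stress σ_v:
unconsolidated mud: 1810 kg/m³ × 9.81 m/s² × 772 m = 1.371×10^7 Pa = 13.71 MPa
gypsum: 2350 kg/m³ × 9.81 m/s² × 928 m = 2.139×10^7 Pa = 21.39 MPa
rhyolite: 2550 kg/m³ × 9.81 m/s² × 1372 m = 3.432×10^7 Pa = 34.32 MPa
marble: 2790 kg/m³ × 9.81 m/s² × 3664 m = 1.003×10^8 Pa = 100.3 MPa
Total = 13.71 + 21.39 + 34.32 + 100.3 = 169.71 MPa
Pore pressure P_p = λ·σ_v = 0.67 × 169.7 MPa = 113.7 MPa
Effective stress σ' = σ_v − P_p = 169.7 − 113.7 = 56.003 MPa = 0.56003 kbar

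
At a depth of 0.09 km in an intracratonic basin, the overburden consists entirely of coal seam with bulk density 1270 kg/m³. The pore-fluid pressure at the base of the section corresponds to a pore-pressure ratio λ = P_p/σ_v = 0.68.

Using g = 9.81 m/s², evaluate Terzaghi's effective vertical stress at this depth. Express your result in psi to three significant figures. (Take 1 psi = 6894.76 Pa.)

52.0 psi

Overburden (lithostatic) stress σ_v:
coal seam: 1270 kg/m³ × 9.81 m/s² × 90 m = 1.121×10^6 Pa = 1.121 MPa
Pore pressure P_p = λ·σ_v = 0.68 × 1.121 MPa = 0.7625 MPa
Effective stress σ' = σ_v − P_p = 1.121 − 0.7625 = 0.35881 MPa = 52.041 psi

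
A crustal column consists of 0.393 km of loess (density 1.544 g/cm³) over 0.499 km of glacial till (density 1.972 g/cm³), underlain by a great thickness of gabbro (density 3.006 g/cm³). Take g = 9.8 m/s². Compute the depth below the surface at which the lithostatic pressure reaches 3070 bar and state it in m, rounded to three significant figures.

10800 m

Pressure at base of upper layers: 1544×9.8×393 + 1972×9.8×499 = 1.559×10^7 Pa = 155.9 bar
Remaining pressure to be supplied by gabbro: 3.070×10^8 − 1.559×10^7 = 2.914×10^8 Pa
Additional depth in gabbro = 2.914×10^8 Pa / (3006 kg/m³ × 9.8 m/s²) = 9892.1 m
Total depth = 892 m + 9892.1 m = 10784 m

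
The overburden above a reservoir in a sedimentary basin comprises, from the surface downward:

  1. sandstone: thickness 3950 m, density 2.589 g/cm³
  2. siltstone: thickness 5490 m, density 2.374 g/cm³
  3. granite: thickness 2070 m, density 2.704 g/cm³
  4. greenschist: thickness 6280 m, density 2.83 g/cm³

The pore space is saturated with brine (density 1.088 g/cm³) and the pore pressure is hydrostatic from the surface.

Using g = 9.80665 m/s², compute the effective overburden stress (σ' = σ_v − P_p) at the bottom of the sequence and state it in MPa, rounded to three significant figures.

Overburden (lithostatic) stress σ_v:
sandstone: 2589 kg/m³ × 9.80665 m/s² × 3950 m = 1.003×10^8 Pa = 100.3 MPa
siltstone: 2374 kg/m³ × 9.80665 m/s² × 5490 m = 1.278×10^8 Pa = 127.8 MPa
granite: 2704 kg/m³ × 9.80665 m/s² × 2070 m = 5.489×10^7 Pa = 54.89 MPa
greenschist: 2830 kg/m³ × 9.80665 m/s² × 6280 m = 1.743×10^8 Pa = 174.3 MPa
Total = 100.3 + 127.8 + 54.89 + 174.3 = 457.28 MPa
Pore pressure P_p = 1088 kg/m³ × 9.80665 m/s² × 17790 m = 1.898×10^8 Pa = 189.8 MPa
Effective stress σ' = σ_v − P_p = 457.3 − 189.8 = 267.47 MPa

267 MPa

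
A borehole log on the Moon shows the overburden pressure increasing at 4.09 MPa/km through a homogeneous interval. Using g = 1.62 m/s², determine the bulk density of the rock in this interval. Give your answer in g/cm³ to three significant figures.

2.52 g/cm³

ρ = (dP/dz)/g = 4.09 MPa/km / 1.62 m/s² = 4090.0 Pa/m / 1.62 m/s² = 2524.7 kg/m³
= 2.525 g/cm³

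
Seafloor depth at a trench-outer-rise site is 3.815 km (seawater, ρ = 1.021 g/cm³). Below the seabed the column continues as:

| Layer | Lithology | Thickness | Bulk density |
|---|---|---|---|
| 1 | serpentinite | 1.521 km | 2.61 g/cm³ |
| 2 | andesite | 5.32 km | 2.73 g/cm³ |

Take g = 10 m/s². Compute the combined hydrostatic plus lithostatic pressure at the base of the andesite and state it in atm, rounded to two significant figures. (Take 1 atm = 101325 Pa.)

seawater: 1021 kg/m³ × 10 m/s² × 3815 m = 3.895×10^7 Pa = 384.4 atm
serpentinite: 2610 kg/m³ × 10 m/s² × 1521 m = 3.970×10^7 Pa = 391.8 atm
andesite: 2730 kg/m³ × 10 m/s² × 5320 m = 1.452×10^8 Pa = 1433 atm
Total = 384.4 + 391.8 + 1433 = 2209.6 atm

2200 atm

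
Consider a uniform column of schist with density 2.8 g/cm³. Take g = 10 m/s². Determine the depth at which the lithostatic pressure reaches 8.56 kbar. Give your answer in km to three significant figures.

30.6 km

h = P/(ρg) = 8.56 kbar / (2800 kg/m³ × 10 m/s²) = 8.560×10^8 Pa / 28000 Pa/m = 30571 m
= 30.571 km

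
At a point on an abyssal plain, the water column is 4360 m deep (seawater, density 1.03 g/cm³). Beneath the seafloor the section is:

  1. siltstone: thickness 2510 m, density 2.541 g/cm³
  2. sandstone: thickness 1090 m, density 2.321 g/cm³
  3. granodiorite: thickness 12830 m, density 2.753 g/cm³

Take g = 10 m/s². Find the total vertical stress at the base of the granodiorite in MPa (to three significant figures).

487 MPa

seawater: 1030 kg/m³ × 10 m/s² × 4360 m = 4.491×10^7 Pa = 44.91 MPa
siltstone: 2541 kg/m³ × 10 m/s² × 2510 m = 6.378×10^7 Pa = 63.78 MPa
sandstone: 2321 kg/m³ × 10 m/s² × 1090 m = 2.530×10^7 Pa = 25.30 MPa
granodiorite: 2753 kg/m³ × 10 m/s² × 12830 m = 3.532×10^8 Pa = 353.2 MPa
Total = 44.91 + 63.78 + 25.30 + 353.2 = 487.20 MPa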